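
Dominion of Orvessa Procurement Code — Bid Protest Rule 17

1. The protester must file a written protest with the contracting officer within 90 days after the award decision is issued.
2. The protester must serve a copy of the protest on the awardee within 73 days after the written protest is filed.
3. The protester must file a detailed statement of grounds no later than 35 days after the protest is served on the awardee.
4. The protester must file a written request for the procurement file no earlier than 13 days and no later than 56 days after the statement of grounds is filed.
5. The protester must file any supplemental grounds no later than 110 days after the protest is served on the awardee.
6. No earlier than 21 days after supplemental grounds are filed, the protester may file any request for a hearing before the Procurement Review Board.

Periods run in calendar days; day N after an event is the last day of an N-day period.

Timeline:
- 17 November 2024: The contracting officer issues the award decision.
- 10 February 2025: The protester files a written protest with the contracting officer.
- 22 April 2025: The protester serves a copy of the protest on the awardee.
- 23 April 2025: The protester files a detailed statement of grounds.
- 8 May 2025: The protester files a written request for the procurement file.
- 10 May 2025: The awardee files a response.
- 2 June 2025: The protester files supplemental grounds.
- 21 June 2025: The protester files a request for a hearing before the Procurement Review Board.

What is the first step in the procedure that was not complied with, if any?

Step 1: 90 days after 17 November 2024 (when the award decision is issued) is 15 February 2025; 10 February 2025 is within that limit.
Step 2: 73 days after 10 February 2025 (when the written protest is filed) is 24 April 2025; completed 22 April 2025, before the deadline.
Step 3: 35 days after 22 April 2025 (when the protest is served on the awardee) is 27 May 2025; 23 April 2025 is within that limit.
Step 4: the window is 13–56 days after 23 April 2025 (when the statement of grounds is filed), so 6 May 2025 through 18 June 2025; 8 May 2025 falls inside that range.
Step 5: 110 days after 22 April 2025 (when the protest is served on the awardee) is 10 August 2025; done 2 June 2025 — timely.
Step 6: the earliest permitted date is 21 days after 2 June 2025 (when supplemental grounds are filed), i.e. 23 June 2025; acted on 21 June 2025, 2 days prematurely.

Step 6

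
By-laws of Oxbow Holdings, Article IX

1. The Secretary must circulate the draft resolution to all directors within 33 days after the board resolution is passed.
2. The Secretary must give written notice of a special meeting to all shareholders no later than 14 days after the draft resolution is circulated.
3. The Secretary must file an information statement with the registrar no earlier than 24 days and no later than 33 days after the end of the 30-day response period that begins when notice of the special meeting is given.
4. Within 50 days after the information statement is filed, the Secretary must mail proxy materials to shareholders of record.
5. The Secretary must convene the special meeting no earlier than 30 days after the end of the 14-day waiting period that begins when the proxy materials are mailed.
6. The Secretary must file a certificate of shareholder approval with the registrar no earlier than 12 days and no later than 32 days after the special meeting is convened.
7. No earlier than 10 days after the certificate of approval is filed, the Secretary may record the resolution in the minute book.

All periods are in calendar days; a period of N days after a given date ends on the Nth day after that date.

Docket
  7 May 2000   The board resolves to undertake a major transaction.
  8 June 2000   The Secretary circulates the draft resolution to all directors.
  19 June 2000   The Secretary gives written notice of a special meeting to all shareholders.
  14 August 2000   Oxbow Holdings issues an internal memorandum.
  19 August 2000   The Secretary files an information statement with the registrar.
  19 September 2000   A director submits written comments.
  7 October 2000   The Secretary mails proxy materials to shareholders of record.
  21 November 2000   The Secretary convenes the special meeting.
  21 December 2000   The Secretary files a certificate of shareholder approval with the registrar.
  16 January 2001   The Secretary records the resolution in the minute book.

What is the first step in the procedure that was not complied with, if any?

None — every step was satisfied

(1) due by 7 May 2000 + 33 days = 9 June 2000; 8 June 2000 is within that limit.
(2) due by 8 June 2000 + 14 days = 22 June 2000; 19 June 2000 is within that limit.
(3) the permitted window runs from 19 July 2000 + 24 = 12 August 2000 to 19 July 2000 + 33 = 21 August 2000; done 19 August 2000 — within the window.
(4) due by 19 August 2000 + 50 days = 8 October 2000; completed 7 October 2000, before the deadline.
(5) permitted from 21 October 2000 + 30 days = 20 November 2000 onward; done 21 November 2000, after the minimum wait.
(6) the permitted window runs from 21 November 2000 + 12 = 3 December 2000 to 21 November 2000 + 32 = 23 December 2000; done 21 December 2000, which is between those dates.
(7) permitted from 21 December 2000 + 10 days = 31 December 2000 onward; 16 January 2001 is on or after that date.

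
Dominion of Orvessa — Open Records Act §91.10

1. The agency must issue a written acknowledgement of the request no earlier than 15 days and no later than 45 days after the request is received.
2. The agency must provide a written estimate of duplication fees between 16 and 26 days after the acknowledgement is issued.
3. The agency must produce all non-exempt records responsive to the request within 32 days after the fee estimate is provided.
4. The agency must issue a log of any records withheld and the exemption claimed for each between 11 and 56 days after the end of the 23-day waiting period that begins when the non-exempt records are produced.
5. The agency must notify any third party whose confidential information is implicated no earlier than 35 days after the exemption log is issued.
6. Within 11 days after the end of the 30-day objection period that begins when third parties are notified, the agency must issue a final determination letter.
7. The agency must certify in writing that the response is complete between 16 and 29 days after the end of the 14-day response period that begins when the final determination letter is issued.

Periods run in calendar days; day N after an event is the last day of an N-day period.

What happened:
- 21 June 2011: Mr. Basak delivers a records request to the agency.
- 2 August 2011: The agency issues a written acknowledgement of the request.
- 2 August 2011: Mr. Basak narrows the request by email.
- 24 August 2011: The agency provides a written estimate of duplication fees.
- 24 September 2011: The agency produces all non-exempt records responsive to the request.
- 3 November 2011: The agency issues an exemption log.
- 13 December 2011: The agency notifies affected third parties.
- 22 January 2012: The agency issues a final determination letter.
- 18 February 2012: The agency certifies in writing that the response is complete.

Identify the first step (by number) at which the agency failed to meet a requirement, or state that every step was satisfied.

Step 7

Step 1 — 15 and 45 days from 21 June 2011 (when the request is received) are 6 July 2011 and 5 August 2011 respectively; 2 August 2011 falls inside that range.
Step 2 — 16 and 26 days from 2 August 2011 (when the acknowledgement is issued) are 18 August 2011 and 28 August 2011 respectively; done 24 August 2011 — within the window.
Step 3 — counting 32 days from 24 August 2011 (when the fee estimate is provided) gives a deadline of 25 September 2011; completed 24 September 2011, before the deadline.
Step 4 — 11 and 56 days from 17 October 2011 (end of the 23-day waiting period, which began when the non-exempt records are produced on 24 September 2011) are 28 October 2011 and 12 December 2011 respectively; done 3 November 2011, which is between those dates.
Step 5 — must wait 35 days from 3 November 2011 (when the exemption log is issued), so not before 8 December 2011; 13 December 2011 is on or after that date.
Step 6 — counting 11 days from 12 January 2012 (end of the 30-day objection period, which began when third parties are notified on 13 December 2011) gives a deadline of 23 January 2012; completed 22 January 2012, before the deadline.
Step 7 — 16 and 29 days from 5 February 2012 (end of the 14-day response period, which began when the final determination letter is issued on 22 January 2012) are 21 February 2012 and 5 March 2012 respectively; 18 February 2012 is 3 days too early.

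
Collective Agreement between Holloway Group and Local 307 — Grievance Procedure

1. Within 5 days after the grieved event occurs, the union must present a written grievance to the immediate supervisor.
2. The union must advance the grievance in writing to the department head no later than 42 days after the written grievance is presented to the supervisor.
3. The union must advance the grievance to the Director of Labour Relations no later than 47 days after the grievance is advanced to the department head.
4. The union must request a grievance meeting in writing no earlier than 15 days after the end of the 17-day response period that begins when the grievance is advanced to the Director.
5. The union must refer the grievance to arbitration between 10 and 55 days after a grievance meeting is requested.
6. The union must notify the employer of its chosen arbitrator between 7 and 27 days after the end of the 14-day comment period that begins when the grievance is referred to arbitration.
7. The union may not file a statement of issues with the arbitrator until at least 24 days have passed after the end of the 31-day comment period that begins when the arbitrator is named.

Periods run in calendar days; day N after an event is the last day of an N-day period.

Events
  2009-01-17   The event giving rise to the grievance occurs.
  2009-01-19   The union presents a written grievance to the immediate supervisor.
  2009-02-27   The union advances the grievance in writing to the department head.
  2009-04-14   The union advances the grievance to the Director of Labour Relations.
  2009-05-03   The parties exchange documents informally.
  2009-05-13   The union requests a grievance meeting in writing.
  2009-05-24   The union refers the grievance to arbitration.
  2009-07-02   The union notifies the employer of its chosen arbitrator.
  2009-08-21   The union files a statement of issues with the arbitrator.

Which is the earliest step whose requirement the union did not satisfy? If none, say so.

Step 4

Step 1 — counting 5 days from 2009-01-17 (when the grieved event occurs) gives a deadline of 2009-01-22; done 2009-01-19 — timely.
Step 2 — counting 42 days from 2009-01-19 (when the written grievance is presented to the supervisor) gives a deadline of 2009-03-02; 2009-02-27 is within that limit.
Step 3 — counting 47 days from 2009-02-27 (when the grievance is advanced to the department head) gives a deadline of 2009-04-15; done 2009-04-14 — timely.
Step 4 — must wait 15 days from 2009-05-01 (end of the 17-day response period, which began when the grievance is advanced to the Director on 2009-04-14), so not before 2009-05-16; acted on 2009-05-13, 3 days prematurely.
The analysis stops there.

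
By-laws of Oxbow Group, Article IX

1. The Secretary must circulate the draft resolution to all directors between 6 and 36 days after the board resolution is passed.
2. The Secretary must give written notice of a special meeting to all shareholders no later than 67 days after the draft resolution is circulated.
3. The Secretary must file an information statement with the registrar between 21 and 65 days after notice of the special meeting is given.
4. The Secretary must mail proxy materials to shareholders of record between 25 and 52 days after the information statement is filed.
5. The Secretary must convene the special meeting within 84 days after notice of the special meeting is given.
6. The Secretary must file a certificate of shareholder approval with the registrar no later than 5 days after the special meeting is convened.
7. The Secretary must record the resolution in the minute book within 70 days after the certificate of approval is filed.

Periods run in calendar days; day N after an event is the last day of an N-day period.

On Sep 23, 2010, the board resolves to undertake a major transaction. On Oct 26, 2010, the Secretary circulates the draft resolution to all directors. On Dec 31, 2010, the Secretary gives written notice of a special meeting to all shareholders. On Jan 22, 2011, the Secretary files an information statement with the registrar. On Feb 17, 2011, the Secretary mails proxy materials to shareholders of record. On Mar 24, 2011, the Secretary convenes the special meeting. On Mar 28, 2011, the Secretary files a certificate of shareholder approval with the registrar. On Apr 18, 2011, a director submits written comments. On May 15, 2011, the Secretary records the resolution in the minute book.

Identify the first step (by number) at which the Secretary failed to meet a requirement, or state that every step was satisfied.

Step 1 — 6 and 36 days from Sep 23, 2010 (when the board resolution is passed) are Sep 29, 2010 and Oct 29, 2010 respectively; done Oct 26, 2010 — within the window.
Step 2 — counting 67 days from Oct 26, 2010 (when the draft resolution is circulated) gives a deadline of Jan 1, 2011; Dec 31, 2010 is within that limit.
Step 3 — 21 and 65 days from Dec 31, 2010 (when notice of the special meeting is given) are Jan 21, 2011 and Mar 6, 2011 respectively; Jan 22, 2011 falls inside that range.
Step 4 — 25 and 52 days from Jan 22, 2011 (when the information statement is filed) are Feb 16, 2011 and Mar 15, 2011 respectively; Feb 17, 2011 falls inside that range.
Step 5 — counting 84 days from Dec 31, 2010 (when notice of the special meeting is given) gives a deadline of Mar 25, 2011; Mar 24, 2011 is within that limit.
Step 6 — counting 5 days from Mar 24, 2011 (when the special meeting is convened) gives a deadline of Mar 29, 2011; done Mar 28, 2011 — timely.
Step 7 — counting 70 days from Mar 28, 2011 (when the certificate of approval is filed) gives a deadline of Jun 6, 2011; completed May 15, 2011, before the deadline.

None — every step was satisfied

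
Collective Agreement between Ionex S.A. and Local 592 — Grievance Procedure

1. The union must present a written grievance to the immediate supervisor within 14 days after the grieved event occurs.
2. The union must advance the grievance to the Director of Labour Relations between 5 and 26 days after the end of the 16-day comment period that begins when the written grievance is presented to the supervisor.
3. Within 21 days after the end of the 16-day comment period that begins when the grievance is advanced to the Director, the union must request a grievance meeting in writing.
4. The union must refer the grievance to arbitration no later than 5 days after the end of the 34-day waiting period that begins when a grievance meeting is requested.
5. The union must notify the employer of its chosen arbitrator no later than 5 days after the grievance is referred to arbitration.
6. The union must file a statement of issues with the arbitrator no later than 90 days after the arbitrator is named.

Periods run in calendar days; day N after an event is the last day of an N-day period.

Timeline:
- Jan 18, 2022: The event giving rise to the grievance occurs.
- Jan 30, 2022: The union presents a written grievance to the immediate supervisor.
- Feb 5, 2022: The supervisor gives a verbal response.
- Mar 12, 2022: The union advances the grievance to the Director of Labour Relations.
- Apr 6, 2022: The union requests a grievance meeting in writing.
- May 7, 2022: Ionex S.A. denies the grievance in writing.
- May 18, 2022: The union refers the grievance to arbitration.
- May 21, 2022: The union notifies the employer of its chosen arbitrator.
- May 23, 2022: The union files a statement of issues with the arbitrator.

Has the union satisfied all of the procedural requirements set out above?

No

(1) due by Jan 18, 2022 + 14 days = Feb 1, 2022; Jan 30, 2022 is within that limit.
(2) the permitted window runs from Feb 15, 2022 + 5 = Feb 20, 2022 to Feb 15, 2022 + 26 = Mar 13, 2022; done Mar 12, 2022 — within the window.
(3) due by Mar 28, 2022 + 21 days = Apr 18, 2022; Apr 6, 2022 is within that limit.
(4) due by May 10, 2022 + 5 days = May 15, 2022; May 18, 2022 misses that deadline by 3 days.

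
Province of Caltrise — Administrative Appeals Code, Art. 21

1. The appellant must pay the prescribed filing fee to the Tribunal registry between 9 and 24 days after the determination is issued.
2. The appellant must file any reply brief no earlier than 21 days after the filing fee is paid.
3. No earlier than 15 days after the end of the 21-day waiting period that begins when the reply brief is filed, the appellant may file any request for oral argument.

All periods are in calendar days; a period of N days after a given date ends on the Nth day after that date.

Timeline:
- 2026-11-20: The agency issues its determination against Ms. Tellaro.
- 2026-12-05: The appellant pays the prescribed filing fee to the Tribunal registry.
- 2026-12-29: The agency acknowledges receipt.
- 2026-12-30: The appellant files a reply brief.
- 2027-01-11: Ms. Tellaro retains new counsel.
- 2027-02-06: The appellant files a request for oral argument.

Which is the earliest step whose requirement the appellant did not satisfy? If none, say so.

None — every step was satisfied

Step 1: the window is 9–24 days after 2026-11-20 (when the determination is issued), so 2026-11-29 through 2026-12-14; 2026-12-05 falls inside that range.
Step 2: the earliest permitted date is 21 days after 2026-12-05 (when the filing fee is paid), i.e. 2026-12-26; done 2026-12-30, after the minimum wait.
Step 3: the earliest permitted date is 15 days after 2027-01-20 (end of the 21-day waiting period, which began when the reply brief is filed on 2026-12-30), i.e. 2027-02-04; 2027-02-06 is on or after that date.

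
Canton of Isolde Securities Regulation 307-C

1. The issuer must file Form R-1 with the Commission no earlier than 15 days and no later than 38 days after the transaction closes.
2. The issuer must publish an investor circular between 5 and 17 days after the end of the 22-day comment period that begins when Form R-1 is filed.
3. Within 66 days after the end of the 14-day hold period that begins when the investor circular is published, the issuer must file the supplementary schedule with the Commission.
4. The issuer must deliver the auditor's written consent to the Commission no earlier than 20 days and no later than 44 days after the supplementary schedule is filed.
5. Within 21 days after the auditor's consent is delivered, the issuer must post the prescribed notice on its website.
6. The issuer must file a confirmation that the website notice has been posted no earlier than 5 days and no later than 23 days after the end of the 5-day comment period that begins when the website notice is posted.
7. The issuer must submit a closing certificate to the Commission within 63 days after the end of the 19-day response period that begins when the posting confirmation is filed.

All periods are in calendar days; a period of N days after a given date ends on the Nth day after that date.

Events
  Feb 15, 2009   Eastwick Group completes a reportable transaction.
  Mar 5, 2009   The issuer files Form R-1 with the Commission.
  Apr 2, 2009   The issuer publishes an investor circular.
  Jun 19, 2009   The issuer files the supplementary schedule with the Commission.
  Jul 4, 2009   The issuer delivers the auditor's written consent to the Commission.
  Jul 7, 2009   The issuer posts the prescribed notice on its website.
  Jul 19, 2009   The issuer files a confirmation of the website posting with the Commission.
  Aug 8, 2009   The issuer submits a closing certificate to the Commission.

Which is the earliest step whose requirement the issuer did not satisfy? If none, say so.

Step 4

(1) the permitted window runs from Feb 15, 2009 + 15 = Mar 2, 2009 to Feb 15, 2009 + 38 = Mar 25, 2009; done Mar 5, 2009 — within the window.
(2) the permitted window runs from Mar 27, 2009 + 5 = Apr 1, 2009 to Mar 27, 2009 + 17 = Apr 13, 2009; done Apr 2, 2009 — within the window.
(3) due by Apr 16, 2009 + 66 days = Jun 21, 2009; completed Jun 19, 2009, before the deadline.
(4) the permitted window runs from Jun 19, 2009 + 20 = Jul 9, 2009 to Jun 19, 2009 + 44 = Aug 2, 2009; Jul 4, 2009 is 5 days too early.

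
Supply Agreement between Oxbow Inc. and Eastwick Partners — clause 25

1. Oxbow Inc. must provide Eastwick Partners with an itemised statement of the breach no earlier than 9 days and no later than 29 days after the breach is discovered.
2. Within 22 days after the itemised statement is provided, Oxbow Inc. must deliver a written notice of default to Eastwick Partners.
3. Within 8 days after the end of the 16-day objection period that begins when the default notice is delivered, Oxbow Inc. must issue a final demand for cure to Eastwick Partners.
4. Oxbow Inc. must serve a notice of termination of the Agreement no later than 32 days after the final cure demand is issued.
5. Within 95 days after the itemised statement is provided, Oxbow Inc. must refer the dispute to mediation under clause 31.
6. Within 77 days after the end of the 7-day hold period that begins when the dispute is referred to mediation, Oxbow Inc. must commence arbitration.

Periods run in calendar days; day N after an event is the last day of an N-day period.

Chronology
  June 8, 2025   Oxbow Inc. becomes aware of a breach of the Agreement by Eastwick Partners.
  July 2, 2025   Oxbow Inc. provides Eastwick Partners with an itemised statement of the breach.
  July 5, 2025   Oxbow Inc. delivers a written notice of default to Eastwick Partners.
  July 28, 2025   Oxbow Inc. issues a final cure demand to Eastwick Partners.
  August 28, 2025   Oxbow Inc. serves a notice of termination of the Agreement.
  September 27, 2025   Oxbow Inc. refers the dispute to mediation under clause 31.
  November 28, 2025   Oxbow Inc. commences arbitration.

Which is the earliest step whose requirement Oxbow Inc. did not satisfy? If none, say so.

(1) the permitted window runs from June 8, 2025 + 9 = June 17, 2025 to June 8, 2025 + 29 = July 7, 2025; done July 2, 2025, which is between those dates.
(2) due by July 2, 2025 + 22 days = July 24, 2025; July 5, 2025 is within that limit.
(3) due by July 21, 2025 + 8 days = July 29, 2025; completed July 28, 2025, before the deadline.
(4) due by July 28, 2025 + 32 days = August 29, 2025; done August 28, 2025 — timely.
(5) due by July 2, 2025 + 95 days = October 5, 2025; done September 27, 2025 — timely.
(6) due by October 4, 2025 + 77 days = December 20, 2025; November 28, 2025 is within that limit.

None — every step was satisfied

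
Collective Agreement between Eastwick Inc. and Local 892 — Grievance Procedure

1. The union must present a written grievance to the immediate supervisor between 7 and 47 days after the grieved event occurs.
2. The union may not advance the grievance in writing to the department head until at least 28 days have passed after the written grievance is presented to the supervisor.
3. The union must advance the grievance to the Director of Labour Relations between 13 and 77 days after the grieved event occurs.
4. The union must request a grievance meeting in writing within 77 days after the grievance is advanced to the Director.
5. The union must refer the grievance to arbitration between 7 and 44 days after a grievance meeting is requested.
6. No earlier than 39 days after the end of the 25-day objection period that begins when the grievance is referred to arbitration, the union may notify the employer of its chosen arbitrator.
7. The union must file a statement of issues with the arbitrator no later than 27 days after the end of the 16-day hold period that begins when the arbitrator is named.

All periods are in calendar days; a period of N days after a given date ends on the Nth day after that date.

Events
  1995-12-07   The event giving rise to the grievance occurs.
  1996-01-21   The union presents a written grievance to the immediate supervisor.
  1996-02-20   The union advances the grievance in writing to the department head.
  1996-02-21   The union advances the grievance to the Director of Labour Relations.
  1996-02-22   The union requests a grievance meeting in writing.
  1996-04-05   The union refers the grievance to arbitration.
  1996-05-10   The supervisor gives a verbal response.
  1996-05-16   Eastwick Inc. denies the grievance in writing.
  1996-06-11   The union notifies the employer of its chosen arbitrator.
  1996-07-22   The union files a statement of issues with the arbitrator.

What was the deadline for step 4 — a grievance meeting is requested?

1996-05-08

Step 4 runs from 1996-02-21, when the grievance is advanced to the Director. 77 days after 1996-02-21 is 1996-05-08.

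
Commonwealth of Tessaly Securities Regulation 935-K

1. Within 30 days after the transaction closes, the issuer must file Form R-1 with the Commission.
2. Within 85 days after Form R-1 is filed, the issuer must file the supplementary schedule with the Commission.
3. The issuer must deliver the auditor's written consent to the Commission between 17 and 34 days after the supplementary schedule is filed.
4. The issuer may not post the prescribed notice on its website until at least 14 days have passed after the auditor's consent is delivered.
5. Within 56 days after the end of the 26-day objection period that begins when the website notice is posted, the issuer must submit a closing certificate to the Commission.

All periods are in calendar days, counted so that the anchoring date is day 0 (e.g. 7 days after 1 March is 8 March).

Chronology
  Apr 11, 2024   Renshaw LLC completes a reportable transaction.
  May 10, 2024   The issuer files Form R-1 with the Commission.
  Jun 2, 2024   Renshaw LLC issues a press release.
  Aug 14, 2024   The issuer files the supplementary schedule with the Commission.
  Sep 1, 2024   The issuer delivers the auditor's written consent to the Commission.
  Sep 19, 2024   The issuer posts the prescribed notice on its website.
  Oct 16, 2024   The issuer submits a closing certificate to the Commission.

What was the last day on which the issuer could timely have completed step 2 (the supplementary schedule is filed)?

Aug 3, 2024

Step 2 runs from May 10, 2024, when Form R-1 is filed. 85 days after May 10, 2024 is Aug 3, 2024.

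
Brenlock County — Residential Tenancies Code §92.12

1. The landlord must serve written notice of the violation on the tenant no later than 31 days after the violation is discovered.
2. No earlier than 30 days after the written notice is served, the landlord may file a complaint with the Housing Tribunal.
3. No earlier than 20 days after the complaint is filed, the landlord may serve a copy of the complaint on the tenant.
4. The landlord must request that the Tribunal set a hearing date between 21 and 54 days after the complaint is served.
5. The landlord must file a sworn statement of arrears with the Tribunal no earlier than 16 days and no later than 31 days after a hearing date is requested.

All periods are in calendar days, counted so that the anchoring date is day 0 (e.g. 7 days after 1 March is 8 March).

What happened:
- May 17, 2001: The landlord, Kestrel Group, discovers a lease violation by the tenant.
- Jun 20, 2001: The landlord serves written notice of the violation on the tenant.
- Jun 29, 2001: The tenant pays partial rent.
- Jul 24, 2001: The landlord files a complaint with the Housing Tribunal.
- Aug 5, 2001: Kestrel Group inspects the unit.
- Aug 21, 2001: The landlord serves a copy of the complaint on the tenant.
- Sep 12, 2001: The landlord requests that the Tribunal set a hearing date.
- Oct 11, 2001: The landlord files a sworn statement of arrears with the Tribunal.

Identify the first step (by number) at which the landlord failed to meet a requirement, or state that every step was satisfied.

Step 1

Step 1: 31 days after May 17, 2001 (when the violation is discovered) is Jun 17, 2001; Jun 20, 2001 misses that deadline by 3 days.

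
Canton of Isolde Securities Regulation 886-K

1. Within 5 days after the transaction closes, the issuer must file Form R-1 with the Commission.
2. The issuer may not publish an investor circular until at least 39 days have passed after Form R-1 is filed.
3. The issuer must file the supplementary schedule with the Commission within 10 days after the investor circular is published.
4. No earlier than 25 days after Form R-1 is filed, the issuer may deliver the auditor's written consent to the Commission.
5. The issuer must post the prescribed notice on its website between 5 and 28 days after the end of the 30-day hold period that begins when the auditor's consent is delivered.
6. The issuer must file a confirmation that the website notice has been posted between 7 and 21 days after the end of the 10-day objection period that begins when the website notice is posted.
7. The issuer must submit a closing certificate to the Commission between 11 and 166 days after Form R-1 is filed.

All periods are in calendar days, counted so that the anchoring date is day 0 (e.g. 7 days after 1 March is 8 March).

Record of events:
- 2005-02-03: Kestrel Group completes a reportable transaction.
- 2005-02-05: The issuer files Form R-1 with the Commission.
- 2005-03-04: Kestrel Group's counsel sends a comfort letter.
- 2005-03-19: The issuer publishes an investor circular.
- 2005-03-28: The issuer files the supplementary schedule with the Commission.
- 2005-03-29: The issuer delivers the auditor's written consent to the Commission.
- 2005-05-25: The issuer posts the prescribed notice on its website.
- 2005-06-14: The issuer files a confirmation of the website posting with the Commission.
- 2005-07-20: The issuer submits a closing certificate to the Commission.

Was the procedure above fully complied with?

(1) due by 2005-02-03 + 5 days = 2005-02-08; 2005-02-05 is within that limit.
(2) permitted from 2005-02-05 + 39 days = 2005-03-16 onward; done 2005-03-19 — permitted.
(3) due by 2005-03-19 + 10 days = 2005-03-29; 2005-03-28 is within that limit.
(4) permitted from 2005-02-05 + 25 days = 2005-03-02 onward; done 2005-03-29 — permitted.
(5) the permitted window runs from 2005-04-28 + 5 = 2005-05-03 to 2005-04-28 + 28 = 2005-05-26; 2005-05-25 falls inside that range.
(6) the permitted window runs from 2005-06-04 + 7 = 2005-06-11 to 2005-06-04 + 21 = 2005-06-25; done 2005-06-14, which is between those dates.
(7) the permitted window runs from 2005-02-05 + 11 = 2005-02-16 to 2005-02-05 + 166 = 2005-07-21; done 2005-07-20 — within the window.

Yes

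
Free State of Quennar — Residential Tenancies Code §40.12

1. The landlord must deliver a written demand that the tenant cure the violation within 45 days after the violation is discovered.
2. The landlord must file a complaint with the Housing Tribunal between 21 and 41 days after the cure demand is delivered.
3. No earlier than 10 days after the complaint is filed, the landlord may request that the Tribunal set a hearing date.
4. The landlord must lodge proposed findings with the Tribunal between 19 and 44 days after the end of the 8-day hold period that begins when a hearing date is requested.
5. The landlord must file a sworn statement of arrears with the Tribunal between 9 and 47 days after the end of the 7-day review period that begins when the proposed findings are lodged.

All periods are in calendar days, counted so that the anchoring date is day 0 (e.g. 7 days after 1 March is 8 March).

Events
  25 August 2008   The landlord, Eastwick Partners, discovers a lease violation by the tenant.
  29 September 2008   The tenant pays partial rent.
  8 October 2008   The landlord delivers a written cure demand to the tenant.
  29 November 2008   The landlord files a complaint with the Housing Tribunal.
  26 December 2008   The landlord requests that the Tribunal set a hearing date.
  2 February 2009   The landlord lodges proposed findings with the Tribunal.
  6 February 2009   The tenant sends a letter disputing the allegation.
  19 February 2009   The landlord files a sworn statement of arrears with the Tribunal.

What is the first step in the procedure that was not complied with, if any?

Step 2

(1) due by 25 August 2008 + 45 days = 9 October 2008; done 8 October 2008 — timely.
(2) the permitted window runs from 8 October 2008 + 21 = 29 October 2008 to 8 October 2008 + 41 = 18 November 2008; done 29 November 2008 — 11 days after the window closed.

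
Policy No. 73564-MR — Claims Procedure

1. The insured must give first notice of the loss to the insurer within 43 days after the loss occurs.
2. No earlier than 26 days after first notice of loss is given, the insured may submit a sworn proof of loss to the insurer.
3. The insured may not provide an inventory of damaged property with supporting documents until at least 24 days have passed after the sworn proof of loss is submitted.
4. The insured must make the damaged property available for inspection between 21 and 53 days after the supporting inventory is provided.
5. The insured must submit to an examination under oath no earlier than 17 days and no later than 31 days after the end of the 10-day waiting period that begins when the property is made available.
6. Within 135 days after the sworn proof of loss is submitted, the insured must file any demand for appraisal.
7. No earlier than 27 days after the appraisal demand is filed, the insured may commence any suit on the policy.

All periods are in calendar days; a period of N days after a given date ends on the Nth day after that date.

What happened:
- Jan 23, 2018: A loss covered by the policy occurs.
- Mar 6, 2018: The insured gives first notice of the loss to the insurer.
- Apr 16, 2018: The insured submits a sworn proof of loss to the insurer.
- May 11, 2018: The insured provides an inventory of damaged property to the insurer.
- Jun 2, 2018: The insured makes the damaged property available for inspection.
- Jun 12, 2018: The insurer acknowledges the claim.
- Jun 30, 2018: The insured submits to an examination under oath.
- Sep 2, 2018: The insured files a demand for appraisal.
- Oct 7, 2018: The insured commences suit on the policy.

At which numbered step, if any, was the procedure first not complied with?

Step 6

Step 1 — counting 43 days from Jan 23, 2018 (when the loss occurs) gives a deadline of Mar 7, 2018; completed Mar 6, 2018, before the deadline.
Step 2 — must wait 26 days from Mar 6, 2018 (when first notice of loss is given), so not before Apr 1, 2018; Apr 16, 2018 is on or after that date.
Step 3 — must wait 24 days from Apr 16, 2018 (when the sworn proof of loss is submitted), so not before May 10, 2018; done May 11, 2018 — permitted.
Step 4 — 21 and 53 days from May 11, 2018 (when the supporting inventory is provided) are Jun 1, 2018 and Jul 3, 2018 respectively; done Jun 2, 2018 — within the window.
Step 5 — 17 and 31 days from Jun 12, 2018 (end of the 10-day waiting period, which began when the property is made available on Jun 2, 2018) are Jun 29, 2018 and Jul 13, 2018 respectively; done Jun 30, 2018 — within the window.
Step 6 — counting 135 days from Apr 16, 2018 (when the sworn proof of loss is submitted) gives a deadline of Aug 29, 2018; Sep 2, 2018 misses that deadline by 4 days.
The procedure was therefore not followed at step 6.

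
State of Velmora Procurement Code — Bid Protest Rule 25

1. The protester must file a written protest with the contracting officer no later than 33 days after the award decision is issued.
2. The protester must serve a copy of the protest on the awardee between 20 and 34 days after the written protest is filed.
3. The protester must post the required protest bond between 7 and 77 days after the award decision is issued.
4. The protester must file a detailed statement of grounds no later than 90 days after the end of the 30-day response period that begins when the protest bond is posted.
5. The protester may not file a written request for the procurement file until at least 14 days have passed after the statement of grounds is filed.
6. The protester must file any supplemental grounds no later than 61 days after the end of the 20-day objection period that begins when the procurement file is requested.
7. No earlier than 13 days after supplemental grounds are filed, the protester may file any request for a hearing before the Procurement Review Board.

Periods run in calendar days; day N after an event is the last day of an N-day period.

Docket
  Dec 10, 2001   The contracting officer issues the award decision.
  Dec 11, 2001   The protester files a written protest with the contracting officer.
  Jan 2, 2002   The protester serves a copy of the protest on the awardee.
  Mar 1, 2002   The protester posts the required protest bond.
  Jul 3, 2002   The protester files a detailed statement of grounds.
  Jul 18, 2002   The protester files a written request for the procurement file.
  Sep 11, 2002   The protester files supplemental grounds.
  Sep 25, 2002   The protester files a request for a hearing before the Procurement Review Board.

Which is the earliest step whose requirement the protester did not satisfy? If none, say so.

Step 1: 33 days after Dec 10, 2001 (when the award decision is issued) is Jan 12, 2002; completed Dec 11, 2001, before the deadline.
Step 2: the window is 20–34 days after Dec 11, 2001 (when the written protest is filed), so Dec 31, 2001 through Jan 14, 2002; Jan 2, 2002 falls inside that range.
Step 3: the window is 7–77 days after Dec 10, 2001 (when the award decision is issued), so Dec 17, 2001 through Feb 25, 2002; done Mar 1, 2002 — 4 days after the window closed.
That is the first point of non-compliance.

Step 3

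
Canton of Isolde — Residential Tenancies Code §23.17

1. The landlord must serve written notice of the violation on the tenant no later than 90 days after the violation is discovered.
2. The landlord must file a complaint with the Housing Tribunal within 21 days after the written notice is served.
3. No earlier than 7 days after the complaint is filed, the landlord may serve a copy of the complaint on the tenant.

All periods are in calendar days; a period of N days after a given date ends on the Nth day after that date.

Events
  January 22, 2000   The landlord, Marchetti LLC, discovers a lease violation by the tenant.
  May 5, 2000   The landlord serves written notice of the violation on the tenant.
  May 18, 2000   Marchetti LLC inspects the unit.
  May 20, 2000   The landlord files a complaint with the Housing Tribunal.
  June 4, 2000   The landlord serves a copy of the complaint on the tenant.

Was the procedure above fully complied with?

No

(1) due by January 22, 2000 + 90 days = April 21, 2000; done May 5, 2000 — 14 days late.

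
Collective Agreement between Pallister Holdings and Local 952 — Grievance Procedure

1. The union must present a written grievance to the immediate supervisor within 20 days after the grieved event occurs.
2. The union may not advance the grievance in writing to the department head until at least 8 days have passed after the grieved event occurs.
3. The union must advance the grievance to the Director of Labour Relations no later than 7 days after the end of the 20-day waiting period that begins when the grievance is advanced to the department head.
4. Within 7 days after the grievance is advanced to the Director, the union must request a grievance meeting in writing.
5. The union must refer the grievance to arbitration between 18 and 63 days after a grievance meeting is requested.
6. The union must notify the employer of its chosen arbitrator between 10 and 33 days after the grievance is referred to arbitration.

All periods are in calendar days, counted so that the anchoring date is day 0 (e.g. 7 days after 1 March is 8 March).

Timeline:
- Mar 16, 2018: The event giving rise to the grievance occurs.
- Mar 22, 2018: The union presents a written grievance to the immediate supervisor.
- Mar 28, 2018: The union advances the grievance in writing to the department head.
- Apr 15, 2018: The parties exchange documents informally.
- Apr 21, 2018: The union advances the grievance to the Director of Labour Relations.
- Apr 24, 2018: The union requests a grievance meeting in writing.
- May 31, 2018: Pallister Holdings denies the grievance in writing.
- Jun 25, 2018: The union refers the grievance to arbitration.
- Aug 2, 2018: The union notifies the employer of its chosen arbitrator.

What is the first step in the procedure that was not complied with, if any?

Step 1 — counting 20 days from Mar 16, 2018 (when the grieved event occurs) gives a deadline of Apr 5, 2018; Mar 22, 2018 is within that limit.
Step 2 — must wait 8 days from Mar 16, 2018 (when the grieved event occurs), so not before Mar 24, 2018; done Mar 28, 2018 — permitted.
Step 3 — counting 7 days from Apr 17, 2018 (end of the 20-day waiting period, which began when the grievance is advanced to the department head on Mar 28, 2018) gives a deadline of Apr 24, 2018; done Apr 21, 2018 — timely.
Step 4 — counting 7 days from Apr 21, 2018 (when the grievance is advanced to the Director) gives a deadline of Apr 28, 2018; Apr 24, 2018 is within that limit.
Step 5 — 18 and 63 days from Apr 24, 2018 (when a grievance meeting is requested) are May 12, 2018 and Jun 26, 2018 respectively; Jun 25, 2018 falls inside that range.
Step 6 — 10 and 33 days from Jun 25, 2018 (when the grievance is referred to arbitration) are Jul 5, 2018 and Jul 28, 2018 respectively; done Aug 2, 2018 — 5 days after the window closed.
No need to go further; step 6 was not satisfied.

Step 6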